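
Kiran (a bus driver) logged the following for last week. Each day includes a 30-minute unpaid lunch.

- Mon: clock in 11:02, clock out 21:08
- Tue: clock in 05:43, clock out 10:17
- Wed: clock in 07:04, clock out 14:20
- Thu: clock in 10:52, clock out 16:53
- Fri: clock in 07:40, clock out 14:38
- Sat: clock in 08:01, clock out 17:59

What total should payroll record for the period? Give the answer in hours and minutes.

Mon: 11:02–21:08 = 10 h 6 min; less 30 min break → 9 h 36 min
Tue: 05:43–10:17 = 4 h 34 min; less 30 min break → 4 h 4 min
Wed: 07:04–14:20 = 7 h 16 min; less 30 min break → 6 h 46 min
Thu: 10:52–16:53 = 6 h 1 min; less 30 min break → 5 h 31 min
Fri: 07:40–14:38 = 6 h 58 min; less 30 min break → 6 h 28 min
Sat: 08:01–17:59 = 9 h 58 min; less 30 min break → 9 h 28 min
Total: 9 h 36 min + 4 h 4 min + 6 h 46 min + 5 h 31 min + 6 h 28 min + 9 h 28 min = 41 h 53 min.

41 h 53 min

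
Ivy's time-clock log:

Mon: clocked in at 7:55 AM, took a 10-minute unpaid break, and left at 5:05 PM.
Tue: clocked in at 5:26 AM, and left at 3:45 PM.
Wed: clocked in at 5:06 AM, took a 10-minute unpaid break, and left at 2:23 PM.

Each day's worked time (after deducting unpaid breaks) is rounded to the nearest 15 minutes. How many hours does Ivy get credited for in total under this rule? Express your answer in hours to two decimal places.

28.25 hours

Mon: 7:55 AM–5:05 PM = 9 h 10 min − 10 min = 9 h 0 min → rounds to 9 h 0 min
Tue: 5:26 AM–3:45 PM = 10 h 19 min → rounds to 10 h 15 min
Wed: 5:06 AM–2:23 PM = 9 h 17 min − 10 min = 9 h 7 min → rounds to 9 h 0 min
Total credited: 28 h 15 min.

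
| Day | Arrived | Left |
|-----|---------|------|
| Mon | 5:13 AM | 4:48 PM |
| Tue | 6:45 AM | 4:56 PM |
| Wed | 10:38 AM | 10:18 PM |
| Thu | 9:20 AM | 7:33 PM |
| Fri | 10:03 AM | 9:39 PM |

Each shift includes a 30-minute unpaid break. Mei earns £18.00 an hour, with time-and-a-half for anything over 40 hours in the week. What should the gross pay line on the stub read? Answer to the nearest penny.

Mon: 5:13 AM–4:48 PM = 11 h 35 min; less 30 min break → 11 h 5 min
Tue: 6:45 AM–4:56 PM = 10 h 11 min; less 30 min break → 9 h 41 min
Wed: 10:38 AM–10:18 PM = 11 h 40 min; less 30 min break → 11 h 10 min
Thu: 9:20 AM–7:33 PM = 10 h 13 min; less 30 min break → 9 h 43 min
Fri: 10:03 AM–9:39 PM = 11 h 36 min; less 30 min break → 11 h 6 min
Total worked: 52 h 45 min = 3165 min.
Regular 40 h 0 min = 2400 min at £18.00/h; overtime 12 h 45 min = 765 min at £27.00/h.
Pay = (2400 × £18.00 + 765 × £27.00) ÷ 60 = £1064.25.

£1064.25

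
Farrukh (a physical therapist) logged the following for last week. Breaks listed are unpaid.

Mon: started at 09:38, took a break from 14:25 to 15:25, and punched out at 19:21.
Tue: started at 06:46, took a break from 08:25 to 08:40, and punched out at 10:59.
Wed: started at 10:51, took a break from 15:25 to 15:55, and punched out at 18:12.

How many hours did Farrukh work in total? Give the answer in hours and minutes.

Mon: 09:38–19:21 = 9 h 43 min; less 60 min break → 8 h 43 min
Tue: 06:46–10:59 = 4 h 13 min; less 15 min break → 3 h 58 min
Wed: 10:51–18:12 = 7 h 21 min; less 30 min break → 6 h 51 min
Total: 8 h 43 min + 3 h 58 min + 6 h 51 min = 19 h 32 min.

19 h 32 min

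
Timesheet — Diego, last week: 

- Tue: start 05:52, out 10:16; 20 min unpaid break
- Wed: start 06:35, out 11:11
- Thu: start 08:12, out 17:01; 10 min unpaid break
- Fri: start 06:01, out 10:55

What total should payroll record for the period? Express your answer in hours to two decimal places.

22.22 hours

Tue: 05:52–10:16 = 4 h 24 min; less 20 min break → 4 h 4 min
Wed: 06:35–11:11 = 4 h 36 min
Thu: 08:12–17:01 = 8 h 49 min; less 10 min break → 8 h 39 min
Fri: 06:01–10:55 = 4 h 54 min
Total: 4 h 4 min + 4 h 36 min + 8 h 39 min + 4 h 54 min = 22 h 13 min.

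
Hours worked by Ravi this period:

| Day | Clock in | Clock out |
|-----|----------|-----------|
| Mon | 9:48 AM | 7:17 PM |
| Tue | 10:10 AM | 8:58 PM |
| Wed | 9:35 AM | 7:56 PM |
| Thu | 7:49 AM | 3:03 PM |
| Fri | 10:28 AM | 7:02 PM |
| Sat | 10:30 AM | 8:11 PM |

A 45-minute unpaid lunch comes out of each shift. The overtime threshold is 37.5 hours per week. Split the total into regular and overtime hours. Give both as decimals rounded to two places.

Mon: 9:48 AM–7:17 PM = 9 h 29 min; less 45 min break → 8 h 44 min
Tue: 10:10 AM–8:58 PM = 10 h 48 min; less 45 min break → 10 h 3 min
Wed: 9:35 AM–7:56 PM = 10 h 21 min; less 45 min break → 9 h 36 min
Thu: 7:49 AM–3:03 PM = 7 h 14 min; less 45 min break → 6 h 29 min
Fri: 10:28 AM–7:02 PM = 8 h 34 min; less 45 min break → 7 h 49 min
Sat: 10:30 AM–8:11 PM = 9 h 41 min; less 45 min break → 8 h 56 min
Total worked: 51 h 37 min = 51.62 h.
Threshold 37.5 h → overtime 14 h 7 min, regular 37 h 30 min.

Regular 37.50 hours, overtime 14.12 hours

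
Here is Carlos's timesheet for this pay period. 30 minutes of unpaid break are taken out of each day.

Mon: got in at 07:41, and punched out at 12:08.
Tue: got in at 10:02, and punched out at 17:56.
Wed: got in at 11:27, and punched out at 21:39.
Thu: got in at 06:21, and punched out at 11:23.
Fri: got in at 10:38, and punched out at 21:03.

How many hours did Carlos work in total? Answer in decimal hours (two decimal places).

Mon: 07:41–12:08 = 4 h 27 min; less 30 min break → 3 h 57 min
Tue: 10:02–17:56 = 7 h 54 min; less 30 min break → 7 h 24 min
Wed: 11:27–21:39 = 10 h 12 min; less 30 min break → 9 h 42 min
Thu: 06:21–11:23 = 5 h 2 min; less 30 min break → 4 h 32 min
Fri: 10:38–21:03 = 10 h 25 min; less 30 min break → 9 h 55 min
Total: 3 h 57 min + 7 h 24 min + 9 h 42 min + 4 h 32 min + 9 h 55 min = 35 h 30 min.

35.50 hours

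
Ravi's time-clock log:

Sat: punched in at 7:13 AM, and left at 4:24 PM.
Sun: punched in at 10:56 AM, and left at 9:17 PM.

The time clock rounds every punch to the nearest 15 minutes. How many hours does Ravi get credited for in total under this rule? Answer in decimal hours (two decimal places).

19.50 hours

Sat: in 7:13 AM→7:15 AM, out 4:24 PM→4:30 PM; 9 h 15 min
Sun: in 10:56 AM→11:00 AM, out 9:17 PM→9:15 PM; 10 h 15 min
Total credited: 19 h 30 min.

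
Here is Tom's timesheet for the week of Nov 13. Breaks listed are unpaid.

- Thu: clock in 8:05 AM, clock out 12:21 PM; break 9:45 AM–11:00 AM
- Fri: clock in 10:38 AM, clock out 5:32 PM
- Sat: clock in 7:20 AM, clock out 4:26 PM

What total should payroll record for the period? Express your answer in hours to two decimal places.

19.02 hours

Thu: 8:05 AM–12:21 PM = 4 h 16 min; less 75 min break → 3 h 1 min
Fri: 10:38 AM–5:32 PM = 6 h 54 min
Sat: 7:20 AM–4:26 PM = 9 h 6 min
Total: 3 h 1 min + 6 h 54 min + 9 h 6 min = 19 h 1 min.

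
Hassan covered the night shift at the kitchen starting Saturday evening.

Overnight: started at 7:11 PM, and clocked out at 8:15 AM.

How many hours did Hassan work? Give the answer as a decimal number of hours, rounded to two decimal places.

Overnight: 7:11 PM → midnight = 4 h 49 min; midnight → 8:15 AM = 8 h 15 min; span 13 h 4 min

13.07 hours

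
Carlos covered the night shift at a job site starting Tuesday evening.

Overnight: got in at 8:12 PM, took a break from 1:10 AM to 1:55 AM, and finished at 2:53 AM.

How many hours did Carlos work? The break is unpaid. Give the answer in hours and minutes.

5 h 56 min

Overnight: 8:12 PM → midnight = 3 h 48 min; midnight → 2:53 AM = 2 h 53 min; span 6 h 41 min; less 45 min break → 5 h 56 min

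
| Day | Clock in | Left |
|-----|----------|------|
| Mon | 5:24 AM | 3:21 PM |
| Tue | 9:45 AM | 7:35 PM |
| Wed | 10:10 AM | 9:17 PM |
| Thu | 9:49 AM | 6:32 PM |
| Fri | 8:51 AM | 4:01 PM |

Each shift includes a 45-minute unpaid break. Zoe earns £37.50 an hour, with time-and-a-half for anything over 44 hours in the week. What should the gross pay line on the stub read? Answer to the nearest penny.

£1613.75

Mon: 5:24 AM–3:21 PM = 9 h 57 min; less 45 min break → 9 h 12 min
Tue: 9:45 AM–7:35 PM = 9 h 50 min; less 45 min break → 9 h 5 min
Wed: 10:10 AM–9:17 PM = 11 h 7 min; less 45 min break → 10 h 22 min
Thu: 9:49 AM–6:32 PM = 8 h 43 min; less 45 min break → 7 h 58 min
Fri: 8:51 AM–4:01 PM = 7 h 10 min; less 45 min break → 6 h 25 min
Total worked: 43 h 2 min = 2582 min.
Regular 43 h 2 min = 2582 min at £37.50/h; overtime 0 h 0 min = 0 min at £56.25/h.
Pay = (2582 × £37.50 + 0 × £56.25) ÷ 60 = £1613.75.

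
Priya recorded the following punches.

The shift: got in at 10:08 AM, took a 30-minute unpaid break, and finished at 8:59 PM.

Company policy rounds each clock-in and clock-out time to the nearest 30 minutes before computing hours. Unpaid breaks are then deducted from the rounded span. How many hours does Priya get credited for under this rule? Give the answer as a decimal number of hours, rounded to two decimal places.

10.50 hours

The shift: in 10:08 AM→10:00 AM, out 8:59 PM→9:00 PM; 11 h 0 min − 30 min = 10 h 30 min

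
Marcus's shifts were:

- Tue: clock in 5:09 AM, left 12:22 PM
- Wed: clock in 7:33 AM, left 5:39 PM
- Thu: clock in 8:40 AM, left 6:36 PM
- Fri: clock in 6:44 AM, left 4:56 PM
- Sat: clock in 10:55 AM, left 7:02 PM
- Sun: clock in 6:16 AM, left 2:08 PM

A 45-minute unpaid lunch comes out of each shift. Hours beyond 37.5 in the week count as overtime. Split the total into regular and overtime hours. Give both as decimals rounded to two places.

Regular 37.50 hours, overtime 11.43 hours

Tue: 5:09 AM–12:22 PM = 7 h 13 min; less 45 min break → 6 h 28 min
Wed: 7:33 AM–5:39 PM = 10 h 6 min; less 45 min break → 9 h 21 min
Thu: 8:40 AM–6:36 PM = 9 h 56 min; less 45 min break → 9 h 11 min
Fri: 6:44 AM–4:56 PM = 10 h 12 min; less 45 min break → 9 h 27 min
Sat: 10:55 AM–7:02 PM = 8 h 7 min; less 45 min break → 7 h 22 min
Sun: 6:16 AM–2:08 PM = 7 h 52 min; less 45 min break → 7 h 7 min
Total worked: 48 h 56 min = 48.93 h.
Threshold 37.5 h → overtime 11 h 26 min, regular 37 h 30 min.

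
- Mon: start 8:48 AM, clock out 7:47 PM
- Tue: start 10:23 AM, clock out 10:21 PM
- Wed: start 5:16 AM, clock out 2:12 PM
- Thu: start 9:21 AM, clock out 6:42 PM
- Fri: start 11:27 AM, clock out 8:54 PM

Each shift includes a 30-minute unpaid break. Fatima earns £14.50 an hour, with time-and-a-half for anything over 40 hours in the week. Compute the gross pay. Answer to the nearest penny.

£757.99

Mon: 8:48 AM–7:47 PM = 10 h 59 min; less 30 min break → 10 h 29 min
Tue: 10:23 AM–10:21 PM = 11 h 58 min; less 30 min break → 11 h 28 min
Wed: 5:16 AM–2:12 PM = 8 h 56 min; less 30 min break → 8 h 26 min
Thu: 9:21 AM–6:42 PM = 9 h 21 min; less 30 min break → 8 h 51 min
Fri: 11:27 AM–8:54 PM = 9 h 27 min; less 30 min break → 8 h 57 min
Total worked: 48 h 11 min = 2891 min.
Regular 40 h 0 min = 2400 min at £14.50/h; overtime 8 h 11 min = 491 min at £21.75/h.
Pay = (2400 × £14.50 + 491 × £21.75) ÷ 60 = £757.99.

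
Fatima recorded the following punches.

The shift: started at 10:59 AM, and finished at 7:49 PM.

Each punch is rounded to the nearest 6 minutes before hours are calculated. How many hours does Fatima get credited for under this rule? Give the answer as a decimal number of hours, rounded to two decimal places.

The shift: in 10:59 AM→11:00 AM, out 7:49 PM→7:48 PM; 8 h 48 min

8.80 hours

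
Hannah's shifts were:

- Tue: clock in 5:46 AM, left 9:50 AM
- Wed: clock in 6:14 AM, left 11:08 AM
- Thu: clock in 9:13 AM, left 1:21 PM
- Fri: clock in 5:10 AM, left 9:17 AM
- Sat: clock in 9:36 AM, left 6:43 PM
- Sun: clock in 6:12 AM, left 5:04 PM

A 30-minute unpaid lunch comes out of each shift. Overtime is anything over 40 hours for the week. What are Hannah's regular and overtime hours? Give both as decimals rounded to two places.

Regular 34.20 hours, overtime 0.00 hours

Tue: 5:46 AM–9:50 AM = 4 h 4 min; less 30 min break → 3 h 34 min
Wed: 6:14 AM–11:08 AM = 4 h 54 min; less 30 min break → 4 h 24 min
Thu: 9:13 AM–1:21 PM = 4 h 8 min; less 30 min break → 3 h 38 min
Fri: 5:10 AM–9:17 AM = 4 h 7 min; less 30 min break → 3 h 37 min
Sat: 9:36 AM–6:43 PM = 9 h 7 min; less 30 min break → 8 h 37 min
Sun: 6:12 AM–5:04 PM = 10 h 52 min; less 30 min break → 10 h 22 min
Total worked: 34 h 12 min = 34.20 h.
Threshold 40 h → overtime 0 h 0 min, regular 34 h 12 min.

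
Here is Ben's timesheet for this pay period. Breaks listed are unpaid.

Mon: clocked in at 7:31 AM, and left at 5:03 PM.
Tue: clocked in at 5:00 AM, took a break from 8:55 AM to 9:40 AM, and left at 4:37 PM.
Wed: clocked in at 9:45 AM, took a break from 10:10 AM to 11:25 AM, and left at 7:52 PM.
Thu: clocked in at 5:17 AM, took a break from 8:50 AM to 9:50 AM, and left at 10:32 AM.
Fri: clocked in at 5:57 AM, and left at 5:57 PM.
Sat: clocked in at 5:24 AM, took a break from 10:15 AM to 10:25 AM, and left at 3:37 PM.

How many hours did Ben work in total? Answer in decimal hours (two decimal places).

Mon: 7:31 AM–5:03 PM = 9 h 32 min
Tue: 5:00 AM–4:37 PM = 11 h 37 min; less 45 min break → 10 h 52 min
Wed: 9:45 AM–7:52 PM = 10 h 7 min; less 75 min break → 8 h 52 min
Thu: 5:17 AM–10:32 AM = 5 h 15 min; less 60 min break → 4 h 15 min
Fri: 5:57 AM–5:57 PM = 12 h 0 min
Sat: 5:24 AM–3:37 PM = 10 h 13 min; less 10 min break → 10 h 3 min
Total: 9 h 32 min + 10 h 52 min + 8 h 52 min + 4 h 15 min + 12 h 0 min + 10 h 3 min = 55 h 34 min.

55.57 hours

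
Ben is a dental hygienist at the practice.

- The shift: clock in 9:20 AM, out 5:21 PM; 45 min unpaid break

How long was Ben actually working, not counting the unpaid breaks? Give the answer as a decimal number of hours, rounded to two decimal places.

The shift: 9:20 AM–5:21 PM = 8 h 1 min; less 45 min break → 7 h 16 min

7.27 hours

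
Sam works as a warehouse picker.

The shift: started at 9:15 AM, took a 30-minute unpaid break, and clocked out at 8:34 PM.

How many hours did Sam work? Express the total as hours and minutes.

10 h 49 min

The shift: 9:15 AM–8:34 PM = 11 h 19 min; less 30 min break → 10 h 49 min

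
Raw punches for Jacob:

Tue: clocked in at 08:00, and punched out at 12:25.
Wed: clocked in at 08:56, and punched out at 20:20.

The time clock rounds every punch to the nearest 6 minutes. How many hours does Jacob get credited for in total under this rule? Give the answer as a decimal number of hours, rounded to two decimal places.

Tue: in 08:00→08:00, out 12:25→12:24; 4 h 24 min
Wed: in 08:56→08:54, out 20:20→20:18; 11 h 24 min
Total credited: 15 h 48 min.

15.80 hours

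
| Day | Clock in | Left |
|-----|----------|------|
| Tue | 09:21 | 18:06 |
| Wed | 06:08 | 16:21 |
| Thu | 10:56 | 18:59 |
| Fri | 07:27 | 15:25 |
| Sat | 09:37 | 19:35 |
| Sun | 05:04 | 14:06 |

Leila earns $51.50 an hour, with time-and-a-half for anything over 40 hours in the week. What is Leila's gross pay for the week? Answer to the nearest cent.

$3140.21

Tue: 09:21–18:06 = 8 h 45 min
Wed: 06:08–16:21 = 10 h 13 min
Thu: 10:56–18:59 = 8 h 3 min
Fri: 07:27–15:25 = 7 h 58 min
Sat: 09:37–19:35 = 9 h 58 min
Sun: 05:04–14:06 = 9 h 2 min
Total worked: 53 h 59 min = 3239 min.
Regular 40 h 0 min = 2400 min at $51.50/h; overtime 13 h 59 min = 839 min at $77.25/h.
Pay = (2400 × $51.50 + 839 × $77.25) ÷ 60 = $3140.21.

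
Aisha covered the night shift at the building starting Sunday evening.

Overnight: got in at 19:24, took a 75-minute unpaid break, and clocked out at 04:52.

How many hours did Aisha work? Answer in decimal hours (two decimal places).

8.22 hours

Overnight: 19:24 → midnight = 4 h 36 min; midnight → 04:52 = 4 h 52 min; span 9 h 28 min; less 75 min break → 8 h 13 min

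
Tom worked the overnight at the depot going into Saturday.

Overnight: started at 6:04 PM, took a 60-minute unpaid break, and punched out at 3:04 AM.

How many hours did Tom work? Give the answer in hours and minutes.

8 h 0 min

Overnight: 6:04 PM → midnight = 5 h 56 min; midnight → 3:04 AM = 3 h 4 min; span 9 h 0 min; less 60 min break → 8 h 0 min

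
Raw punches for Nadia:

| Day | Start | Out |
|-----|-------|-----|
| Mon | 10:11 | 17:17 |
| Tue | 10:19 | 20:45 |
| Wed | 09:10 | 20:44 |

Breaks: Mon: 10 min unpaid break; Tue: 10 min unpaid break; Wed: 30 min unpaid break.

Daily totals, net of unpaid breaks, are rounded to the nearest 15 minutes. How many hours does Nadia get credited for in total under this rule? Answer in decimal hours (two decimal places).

28.25 hours

Mon: 10:11–17:17 = 7 h 6 min − 10 min = 6 h 56 min → rounds to 7 h 0 min
Tue: 10:19–20:45 = 10 h 26 min − 10 min = 10 h 16 min → rounds to 10 h 15 min
Wed: 09:10–20:44 = 11 h 34 min − 30 min = 11 h 4 min → rounds to 11 h 0 min
Total credited: 28 h 15 min.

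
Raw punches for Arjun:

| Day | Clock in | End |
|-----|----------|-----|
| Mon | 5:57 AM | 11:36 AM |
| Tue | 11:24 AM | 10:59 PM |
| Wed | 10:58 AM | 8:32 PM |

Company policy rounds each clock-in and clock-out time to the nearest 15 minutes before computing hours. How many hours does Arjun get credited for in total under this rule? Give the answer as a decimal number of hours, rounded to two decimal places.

Mon: in 5:57 AM→6:00 AM, out 11:36 AM→11:30 AM; 5 h 30 min
Tue: in 11:24 AM→11:30 AM, out 10:59 PM→11:00 PM; 11 h 30 min
Wed: in 10:58 AM→11:00 AM, out 8:32 PM→8:30 PM; 9 h 30 min
Total credited: 26 h 30 min.

26.50 hours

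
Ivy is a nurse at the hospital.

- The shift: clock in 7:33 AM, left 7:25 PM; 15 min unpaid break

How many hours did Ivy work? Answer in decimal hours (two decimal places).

The shift: 7:33 AM–7:25 PM = 11 h 52 min; less 15 min break → 11 h 37 min

11.62 hours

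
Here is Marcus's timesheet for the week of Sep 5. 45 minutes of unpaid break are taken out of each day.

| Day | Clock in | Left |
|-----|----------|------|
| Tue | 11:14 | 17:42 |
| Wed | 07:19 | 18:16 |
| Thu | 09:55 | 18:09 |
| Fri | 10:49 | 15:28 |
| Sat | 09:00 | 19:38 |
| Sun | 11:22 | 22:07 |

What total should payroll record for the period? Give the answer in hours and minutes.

Tue: 11:14–17:42 = 6 h 28 min; less 45 min break → 5 h 43 min
Wed: 07:19–18:16 = 10 h 57 min; less 45 min break → 10 h 12 min
Thu: 09:55–18:09 = 8 h 14 min; less 45 min break → 7 h 29 min
Fri: 10:49–15:28 = 4 h 39 min; less 45 min break → 3 h 54 min
Sat: 09:00–19:38 = 10 h 38 min; less 45 min break → 9 h 53 min
Sun: 11:22–22:07 = 10 h 45 min; less 45 min break → 10 h 0 min
Total: 5 h 43 min + 10 h 12 min + 7 h 29 min + 3 h 54 min + 9 h 53 min + 10 h 0 min = 47 h 11 min.

47 h 11 min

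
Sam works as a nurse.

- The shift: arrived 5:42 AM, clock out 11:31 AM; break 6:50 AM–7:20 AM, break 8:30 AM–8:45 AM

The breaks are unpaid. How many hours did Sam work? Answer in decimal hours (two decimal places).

5.07 hours

The shift: 5:42 AM–11:31 AM = 5 h 49 min; less 45 min break → 5 h 4 min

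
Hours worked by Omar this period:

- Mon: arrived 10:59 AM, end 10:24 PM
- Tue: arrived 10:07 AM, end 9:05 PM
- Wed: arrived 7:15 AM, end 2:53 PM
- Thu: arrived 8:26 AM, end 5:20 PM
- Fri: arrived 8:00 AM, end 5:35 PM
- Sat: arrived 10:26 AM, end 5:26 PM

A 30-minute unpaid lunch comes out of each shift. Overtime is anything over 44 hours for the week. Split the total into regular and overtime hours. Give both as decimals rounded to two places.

Regular 44.00 hours, overtime 8.50 hours

Mon: 10:59 AM–10:24 PM = 11 h 25 min; less 30 min break → 10 h 55 min
Tue: 10:07 AM–9:05 PM = 10 h 58 min; less 30 min break → 10 h 28 min
Wed: 7:15 AM–2:53 PM = 7 h 38 min; less 30 min break → 7 h 8 min
Thu: 8:26 AM–5:20 PM = 8 h 54 min; less 30 min break → 8 h 24 min
Fri: 8:00 AM–5:35 PM = 9 h 35 min; less 30 min break → 9 h 5 min
Sat: 10:26 AM–5:26 PM = 7 h 0 min; less 30 min break → 6 h 30 min
Total worked: 52 h 30 min = 52.50 h.
Threshold 44 h → overtime 8 h 30 min, regular 44 h 0 min.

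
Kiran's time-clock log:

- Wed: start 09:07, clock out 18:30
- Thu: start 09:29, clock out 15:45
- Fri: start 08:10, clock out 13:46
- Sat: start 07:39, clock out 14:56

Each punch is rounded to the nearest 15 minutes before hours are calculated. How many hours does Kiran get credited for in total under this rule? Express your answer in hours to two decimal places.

Wed: in 09:07→09:00, out 18:30→18:30; 9 h 30 min
Thu: in 09:29→09:30, out 15:45→15:45; 6 h 15 min
Fri: in 08:10→08:15, out 13:46→13:45; 5 h 30 min
Sat: in 07:39→07:45, out 14:56→15:00; 7 h 15 min
Total credited: 28 h 30 min.

28.50 hours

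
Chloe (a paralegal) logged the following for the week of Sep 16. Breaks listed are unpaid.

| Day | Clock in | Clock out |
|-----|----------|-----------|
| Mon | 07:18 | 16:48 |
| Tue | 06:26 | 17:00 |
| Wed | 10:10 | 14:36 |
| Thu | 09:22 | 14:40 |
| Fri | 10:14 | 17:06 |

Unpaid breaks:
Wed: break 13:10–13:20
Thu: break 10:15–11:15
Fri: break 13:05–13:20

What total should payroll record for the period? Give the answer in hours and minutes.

35 h 15 min

Mon: 07:18–16:48 = 9 h 30 min
Tue: 06:26–17:00 = 10 h 34 min
Wed: 10:10–14:36 = 4 h 26 min; less 10 min break → 4 h 16 min
Thu: 09:22–14:40 = 5 h 18 min; less 60 min break → 4 h 18 min
Fri: 10:14–17:06 = 6 h 52 min; less 15 min break → 6 h 37 min
Total: 9 h 30 min + 10 h 34 min + 4 h 16 min + 4 h 18 min + 6 h 37 min = 35 h 15 min.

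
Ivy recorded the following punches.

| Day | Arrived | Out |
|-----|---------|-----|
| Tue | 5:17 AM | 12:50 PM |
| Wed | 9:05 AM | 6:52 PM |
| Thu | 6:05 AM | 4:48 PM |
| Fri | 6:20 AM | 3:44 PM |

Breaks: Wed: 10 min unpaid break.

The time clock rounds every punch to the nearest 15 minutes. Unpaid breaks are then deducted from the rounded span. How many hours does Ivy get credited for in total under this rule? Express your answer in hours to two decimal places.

Tue: in 5:17 AM→5:15 AM, out 12:50 PM→12:45 PM; 7 h 30 min
Wed: in 9:05 AM→9:00 AM, out 6:52 PM→6:45 PM; 9 h 45 min − 10 min = 9 h 35 min
Thu: in 6:05 AM→6:00 AM, out 4:48 PM→4:45 PM; 10 h 45 min
Fri: in 6:20 AM→6:15 AM, out 3:44 PM→3:45 PM; 9 h 30 min
Total credited: 37 h 20 min.

37.33 hours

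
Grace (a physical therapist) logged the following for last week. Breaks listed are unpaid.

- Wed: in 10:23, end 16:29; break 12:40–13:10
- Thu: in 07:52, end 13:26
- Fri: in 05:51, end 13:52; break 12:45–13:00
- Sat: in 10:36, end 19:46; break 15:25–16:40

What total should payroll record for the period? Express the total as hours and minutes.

26 h 51 min

Wed: 10:23–16:29 = 6 h 6 min; less 30 min break → 5 h 36 min
Thu: 07:52–13:26 = 5 h 34 min
Fri: 05:51–13:52 = 8 h 1 min; less 15 min break → 7 h 46 min
Sat: 10:36–19:46 = 9 h 10 min; less 75 min break → 7 h 55 min
Total: 5 h 36 min + 5 h 34 min + 7 h 46 min + 7 h 55 min = 26 h 51 min.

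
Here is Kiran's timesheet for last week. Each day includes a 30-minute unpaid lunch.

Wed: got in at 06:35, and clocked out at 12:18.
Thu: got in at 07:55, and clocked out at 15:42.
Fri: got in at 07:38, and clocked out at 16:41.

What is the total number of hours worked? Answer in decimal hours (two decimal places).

21.05 hours

Wed: 06:35–12:18 = 5 h 43 min; less 30 min break → 5 h 13 min
Thu: 07:55–15:42 = 7 h 47 min; less 30 min break → 7 h 17 min
Fri: 07:38–16:41 = 9 h 3 min; less 30 min break → 8 h 33 min
Total: 5 h 13 min + 7 h 17 min + 8 h 33 min = 21 h 3 min.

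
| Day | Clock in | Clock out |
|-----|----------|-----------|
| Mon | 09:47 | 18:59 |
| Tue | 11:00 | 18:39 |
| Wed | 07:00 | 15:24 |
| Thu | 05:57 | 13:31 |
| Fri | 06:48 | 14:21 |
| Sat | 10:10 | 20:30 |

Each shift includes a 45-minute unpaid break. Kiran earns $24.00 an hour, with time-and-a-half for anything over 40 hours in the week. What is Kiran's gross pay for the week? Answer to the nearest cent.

Mon: 09:47–18:59 = 9 h 12 min; less 45 min break → 8 h 27 min
Tue: 11:00–18:39 = 7 h 39 min; less 45 min break → 6 h 54 min
Wed: 07:00–15:24 = 8 h 24 min; less 45 min break → 7 h 39 min
Thu: 05:57–13:31 = 7 h 34 min; less 45 min break → 6 h 49 min
Fri: 06:48–14:21 = 7 h 33 min; less 45 min break → 6 h 48 min
Sat: 10:10–20:30 = 10 h 20 min; less 45 min break → 9 h 35 min
Total worked: 46 h 12 min = 2772 min.
Regular 40 h 0 min = 2400 min at $24.00/h; overtime 6 h 12 min = 372 min at $36.00/h.
Pay = (2400 × $24.00 + 372 × $36.00) ÷ 60 = $1183.20.

$1183.20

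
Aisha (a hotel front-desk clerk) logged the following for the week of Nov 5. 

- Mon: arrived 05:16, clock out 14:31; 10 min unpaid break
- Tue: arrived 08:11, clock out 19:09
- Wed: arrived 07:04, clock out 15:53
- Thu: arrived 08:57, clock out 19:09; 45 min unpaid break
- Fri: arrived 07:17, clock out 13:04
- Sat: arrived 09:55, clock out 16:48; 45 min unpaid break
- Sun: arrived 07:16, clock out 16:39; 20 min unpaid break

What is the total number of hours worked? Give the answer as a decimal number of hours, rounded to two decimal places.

Mon: 05:16–14:31 = 9 h 15 min; less 10 min break → 9 h 5 min
Tue: 08:11–19:09 = 10 h 58 min
Wed: 07:04–15:53 = 8 h 49 min
Thu: 08:57–19:09 = 10 h 12 min; less 45 min break → 9 h 27 min
Fri: 07:17–13:04 = 5 h 47 min
Sat: 09:55–16:48 = 6 h 53 min; less 45 min break → 6 h 8 min
Sun: 07:16–16:39 = 9 h 23 min; less 20 min break → 9 h 3 min
Total: 9 h 5 min + 10 h 58 min + 8 h 49 min + 9 h 27 min + 5 h 47 min + 6 h 8 min + 9 h 3 min = 59 h 17 min.

59.28 hours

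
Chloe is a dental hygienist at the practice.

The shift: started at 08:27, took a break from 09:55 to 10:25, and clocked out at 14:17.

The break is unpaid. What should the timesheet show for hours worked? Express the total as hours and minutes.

5 h 20 min

The shift: 08:27–14:17 = 5 h 50 min; less 30 min break → 5 h 20 min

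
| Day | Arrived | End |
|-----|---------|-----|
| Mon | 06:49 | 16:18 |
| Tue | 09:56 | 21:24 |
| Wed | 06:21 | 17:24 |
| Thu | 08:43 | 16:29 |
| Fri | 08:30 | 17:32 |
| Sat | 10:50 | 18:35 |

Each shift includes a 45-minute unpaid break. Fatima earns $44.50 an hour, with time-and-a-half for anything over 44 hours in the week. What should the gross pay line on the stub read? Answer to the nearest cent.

$2495.34

Mon: 06:49–16:18 = 9 h 29 min; less 45 min break → 8 h 44 min
Tue: 09:56–21:24 = 11 h 28 min; less 45 min break → 10 h 43 min
Wed: 06:21–17:24 = 11 h 3 min; less 45 min break → 10 h 18 min
Thu: 08:43–16:29 = 7 h 46 min; less 45 min break → 7 h 1 min
Fri: 08:30–17:32 = 9 h 2 min; less 45 min break → 8 h 17 min
Sat: 10:50–18:35 = 7 h 45 min; less 45 min break → 7 h 0 min
Total worked: 52 h 3 min = 3123 min.
Regular 44 h 0 min = 2640 min at $44.50/h; overtime 8 h 3 min = 483 min at $66.75/h.
Pay = (2640 × $44.50 + 483 × $66.75) ÷ 60 = $2495.34.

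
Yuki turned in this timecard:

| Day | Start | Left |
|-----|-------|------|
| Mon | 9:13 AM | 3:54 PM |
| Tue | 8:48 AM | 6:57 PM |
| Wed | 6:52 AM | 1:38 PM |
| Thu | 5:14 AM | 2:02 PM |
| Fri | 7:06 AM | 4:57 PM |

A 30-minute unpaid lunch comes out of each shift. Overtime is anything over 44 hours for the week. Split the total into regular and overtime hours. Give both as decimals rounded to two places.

Regular 39.75 hours, overtime 0.00 hours

Mon: 9:13 AM–3:54 PM = 6 h 41 min; less 30 min break → 6 h 11 min
Tue: 8:48 AM–6:57 PM = 10 h 9 min; less 30 min break → 9 h 39 min
Wed: 6:52 AM–1:38 PM = 6 h 46 min; less 30 min break → 6 h 16 min
Thu: 5:14 AM–2:02 PM = 8 h 48 min; less 30 min break → 8 h 18 min
Fri: 7:06 AM–4:57 PM = 9 h 51 min; less 30 min break → 9 h 21 min
Total worked: 39 h 45 min = 39.75 h.
Threshold 44 h → overtime 0 h 0 min, regular 39 h 45 min.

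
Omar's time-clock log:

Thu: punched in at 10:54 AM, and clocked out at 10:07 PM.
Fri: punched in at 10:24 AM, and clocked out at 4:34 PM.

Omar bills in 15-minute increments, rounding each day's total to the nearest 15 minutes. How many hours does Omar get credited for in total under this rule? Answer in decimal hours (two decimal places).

17.50 hours

Thu: 10:54 AM–10:07 PM = 11 h 13 min → rounds to 11 h 15 min
Fri: 10:24 AM–4:34 PM = 6 h 10 min → rounds to 6 h 15 min
Total credited: 17 h 30 min.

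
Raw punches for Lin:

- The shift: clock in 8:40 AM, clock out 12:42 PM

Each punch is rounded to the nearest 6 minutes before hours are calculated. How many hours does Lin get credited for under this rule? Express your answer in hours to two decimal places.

4.00 hours

The shift: in 8:40 AM→8:42 AM, out 12:42 PM→12:42 PM; 4 h 0 min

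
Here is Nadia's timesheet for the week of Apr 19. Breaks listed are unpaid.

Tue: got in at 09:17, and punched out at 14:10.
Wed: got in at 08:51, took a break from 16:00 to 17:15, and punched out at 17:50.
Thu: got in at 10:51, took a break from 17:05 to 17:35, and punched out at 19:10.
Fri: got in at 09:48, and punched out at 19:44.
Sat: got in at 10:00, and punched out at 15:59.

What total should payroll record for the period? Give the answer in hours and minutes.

Tue: 09:17–14:10 = 4 h 53 min
Wed: 08:51–17:50 = 8 h 59 min; less 75 min break → 7 h 44 min
Thu: 10:51–19:10 = 8 h 19 min; less 30 min break → 7 h 49 min
Fri: 09:48–19:44 = 9 h 56 min
Sat: 10:00–15:59 = 5 h 59 min
Total: 4 h 53 min + 7 h 44 min + 7 h 49 min + 9 h 56 min + 5 h 59 min = 36 h 21 min.

36 h 21 min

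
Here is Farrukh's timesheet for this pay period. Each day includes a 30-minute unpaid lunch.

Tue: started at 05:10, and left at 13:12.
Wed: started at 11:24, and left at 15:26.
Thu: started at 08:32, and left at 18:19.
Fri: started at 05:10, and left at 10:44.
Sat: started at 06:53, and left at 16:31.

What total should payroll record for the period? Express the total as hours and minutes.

Tue: 05:10–13:12 = 8 h 2 min; less 30 min break → 7 h 32 min
Wed: 11:24–15:26 = 4 h 2 min; less 30 min break → 3 h 32 min
Thu: 08:32–18:19 = 9 h 47 min; less 30 min break → 9 h 17 min
Fri: 05:10–10:44 = 5 h 34 min; less 30 min break → 5 h 4 min
Sat: 06:53–16:31 = 9 h 38 min; less 30 min break → 9 h 8 min
Total: 7 h 32 min + 3 h 32 min + 9 h 17 min + 5 h 4 min + 9 h 8 min = 34 h 33 min.

34 h 33 min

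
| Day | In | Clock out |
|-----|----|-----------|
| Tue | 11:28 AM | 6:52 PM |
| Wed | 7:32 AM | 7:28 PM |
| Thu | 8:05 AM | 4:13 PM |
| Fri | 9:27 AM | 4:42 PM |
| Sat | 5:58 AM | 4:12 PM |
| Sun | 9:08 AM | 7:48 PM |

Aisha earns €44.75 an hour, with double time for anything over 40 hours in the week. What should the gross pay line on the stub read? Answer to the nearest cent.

€3187.69

Tue: 11:28 AM–6:52 PM = 7 h 24 min
Wed: 7:32 AM–7:28 PM = 11 h 56 min
Thu: 8:05 AM–4:13 PM = 8 h 8 min
Fri: 9:27 AM–4:42 PM = 7 h 15 min
Sat: 5:58 AM–4:12 PM = 10 h 14 min
Sun: 9:08 AM–7:48 PM = 10 h 40 min
Total worked: 55 h 37 min = 3337 min.
Regular 40 h 0 min = 2400 min at €44.75/h; overtime 15 h 37 min = 937 min at €89.50/h.
Pay = (2400 × €44.75 + 937 × €89.50) ÷ 60 = €3187.69.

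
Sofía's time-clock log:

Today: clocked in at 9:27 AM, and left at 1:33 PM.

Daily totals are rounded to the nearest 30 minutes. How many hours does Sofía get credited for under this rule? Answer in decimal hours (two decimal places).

Today: 9:27 AM–1:33 PM = 4 h 6 min → rounds to 4 h 0 min

4.00 hours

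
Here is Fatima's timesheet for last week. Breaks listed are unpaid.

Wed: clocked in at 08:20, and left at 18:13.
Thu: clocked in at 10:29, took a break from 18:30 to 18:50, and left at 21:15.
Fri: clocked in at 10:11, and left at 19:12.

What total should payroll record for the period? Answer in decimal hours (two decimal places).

29.33 hours

Wed: 08:20–18:13 = 9 h 53 min
Thu: 10:29–21:15 = 10 h 46 min; less 20 min break → 10 h 26 min
Fri: 10:11–19:12 = 9 h 1 min
Total: 9 h 53 min + 10 h 26 min + 9 h 1 min = 29 h 20 min.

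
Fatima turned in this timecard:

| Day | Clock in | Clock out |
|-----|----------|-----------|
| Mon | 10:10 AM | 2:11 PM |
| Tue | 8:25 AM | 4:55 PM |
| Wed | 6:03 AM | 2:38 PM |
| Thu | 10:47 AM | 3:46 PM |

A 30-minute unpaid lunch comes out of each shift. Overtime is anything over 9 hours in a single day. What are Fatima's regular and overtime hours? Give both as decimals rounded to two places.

Mon: 10:10 AM–2:11 PM = 4 h 1 min; less 30 min break → 3 h 31 min
Tue: 8:25 AM–4:55 PM = 8 h 30 min; less 30 min break → 8 h 0 min
Wed: 6:03 AM–2:38 PM = 8 h 35 min; less 30 min break → 8 h 5 min
Thu: 10:47 AM–3:46 PM = 4 h 59 min; less 30 min break → 4 h 29 min
Mon reg 3 h 31 min / OT 0 h 0 min; Tue reg 8 h 0 min / OT 0 h 0 min; Wed reg 8 h 5 min / OT 0 h 0 min; Thu reg 4 h 29 min / OT 0 h 0 min.
Totals: regular 24 h 5 min, overtime 0 h 0 min.

Regular 24.08 hours, overtime 0.00 hours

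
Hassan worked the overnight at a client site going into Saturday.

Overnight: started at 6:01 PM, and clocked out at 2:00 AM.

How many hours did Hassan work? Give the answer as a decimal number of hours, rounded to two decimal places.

Overnight: 6:01 PM → midnight = 5 h 59 min; midnight → 2:00 AM = 2 h 0 min; span 7 h 59 min

7.98 hours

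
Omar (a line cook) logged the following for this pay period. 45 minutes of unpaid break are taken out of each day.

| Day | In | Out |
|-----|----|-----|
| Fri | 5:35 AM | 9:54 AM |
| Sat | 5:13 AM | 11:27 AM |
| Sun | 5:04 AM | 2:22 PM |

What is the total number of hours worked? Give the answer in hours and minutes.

17 h 36 min

Fri: 5:35 AM–9:54 AM = 4 h 19 min; less 45 min break → 3 h 34 min
Sat: 5:13 AM–11:27 AM = 6 h 14 min; less 45 min break → 5 h 29 min
Sun: 5:04 AM–2:22 PM = 9 h 18 min; less 45 min break → 8 h 33 min
Total: 3 h 34 min + 5 h 29 min + 8 h 33 min = 17 h 36 min.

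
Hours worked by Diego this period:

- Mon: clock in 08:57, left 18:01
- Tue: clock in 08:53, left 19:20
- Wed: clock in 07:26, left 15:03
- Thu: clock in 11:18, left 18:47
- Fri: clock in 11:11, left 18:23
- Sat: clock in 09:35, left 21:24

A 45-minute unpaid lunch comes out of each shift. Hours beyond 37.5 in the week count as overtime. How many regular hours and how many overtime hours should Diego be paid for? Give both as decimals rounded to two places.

Regular 37.50 hours, overtime 11.63 hours

Mon: 08:57–18:01 = 9 h 4 min; less 45 min break → 8 h 19 min
Tue: 08:53–19:20 = 10 h 27 min; less 45 min break → 9 h 42 min
Wed: 07:26–15:03 = 7 h 37 min; less 45 min break → 6 h 52 min
Thu: 11:18–18:47 = 7 h 29 min; less 45 min break → 6 h 44 min
Fri: 11:11–18:23 = 7 h 12 min; less 45 min break → 6 h 27 min
Sat: 09:35–21:24 = 11 h 49 min; less 45 min break → 11 h 4 min
Total worked: 49 h 8 min = 49.13 h.
Threshold 37.5 h → overtime 11 h 38 min, regular 37 h 30 min.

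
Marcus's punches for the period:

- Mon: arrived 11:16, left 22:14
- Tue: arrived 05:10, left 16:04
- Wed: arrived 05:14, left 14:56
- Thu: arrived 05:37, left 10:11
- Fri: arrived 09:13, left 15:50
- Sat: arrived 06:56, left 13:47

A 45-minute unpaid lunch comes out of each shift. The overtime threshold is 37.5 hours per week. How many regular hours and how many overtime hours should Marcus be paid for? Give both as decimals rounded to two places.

Mon: 11:16–22:14 = 10 h 58 min; less 45 min break → 10 h 13 min
Tue: 05:10–16:04 = 10 h 54 min; less 45 min break → 10 h 9 min
Wed: 05:14–14:56 = 9 h 42 min; less 45 min break → 8 h 57 min
Thu: 05:37–10:11 = 4 h 34 min; less 45 min break → 3 h 49 min
Fri: 09:13–15:50 = 6 h 37 min; less 45 min break → 5 h 52 min
Sat: 06:56–13:47 = 6 h 51 min; less 45 min break → 6 h 6 min
Total worked: 45 h 6 min = 45.10 h.
Threshold 37.5 h → overtime 7 h 36 min, regular 37 h 30 min.

Regular 37.50 hours, overtime 7.60 hours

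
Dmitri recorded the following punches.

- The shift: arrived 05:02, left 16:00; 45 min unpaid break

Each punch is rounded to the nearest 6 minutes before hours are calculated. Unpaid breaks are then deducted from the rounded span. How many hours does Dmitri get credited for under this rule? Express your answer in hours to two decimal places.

10.25 hours

The shift: in 05:02→05:00, out 16:00→16:00; 11 h 0 min − 45 min = 10 h 15 min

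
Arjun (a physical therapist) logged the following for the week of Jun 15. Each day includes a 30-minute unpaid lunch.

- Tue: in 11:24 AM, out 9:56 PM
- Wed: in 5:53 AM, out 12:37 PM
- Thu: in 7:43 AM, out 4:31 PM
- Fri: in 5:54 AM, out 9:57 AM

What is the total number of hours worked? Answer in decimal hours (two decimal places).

Tue: 11:24 AM–9:56 PM = 10 h 32 min; less 30 min break → 10 h 2 min
Wed: 5:53 AM–12:37 PM = 6 h 44 min; less 30 min break → 6 h 14 min
Thu: 7:43 AM–4:31 PM = 8 h 48 min; less 30 min break → 8 h 18 min
Fri: 5:54 AM–9:57 AM = 4 h 3 min; less 30 min break → 3 h 33 min
Total: 10 h 2 min + 6 h 14 min + 8 h 18 min + 3 h 33 min = 28 h 7 min.

28.12 hours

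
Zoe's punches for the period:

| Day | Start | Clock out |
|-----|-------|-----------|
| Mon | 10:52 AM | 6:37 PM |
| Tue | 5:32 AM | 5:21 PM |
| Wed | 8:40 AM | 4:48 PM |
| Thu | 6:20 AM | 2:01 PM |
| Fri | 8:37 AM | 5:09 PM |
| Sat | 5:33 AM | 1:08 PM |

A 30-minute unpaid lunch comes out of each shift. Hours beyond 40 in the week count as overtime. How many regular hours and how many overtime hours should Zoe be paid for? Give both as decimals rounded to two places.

Regular 40.00 hours, overtime 8.50 hours

Mon: 10:52 AM–6:37 PM = 7 h 45 min; less 30 min break → 7 h 15 min
Tue: 5:32 AM–5:21 PM = 11 h 49 min; less 30 min break → 11 h 19 min
Wed: 8:40 AM–4:48 PM = 8 h 8 min; less 30 min break → 7 h 38 min
Thu: 6:20 AM–2:01 PM = 7 h 41 min; less 30 min break → 7 h 11 min
Fri: 8:37 AM–5:09 PM = 8 h 32 min; less 30 min break → 8 h 2 min
Sat: 5:33 AM–1:08 PM = 7 h 35 min; less 30 min break → 7 h 5 min
Total worked: 48 h 30 min = 48.50 h.
Threshold 40 h → overtime 8 h 30 min, regular 40 h 0 min.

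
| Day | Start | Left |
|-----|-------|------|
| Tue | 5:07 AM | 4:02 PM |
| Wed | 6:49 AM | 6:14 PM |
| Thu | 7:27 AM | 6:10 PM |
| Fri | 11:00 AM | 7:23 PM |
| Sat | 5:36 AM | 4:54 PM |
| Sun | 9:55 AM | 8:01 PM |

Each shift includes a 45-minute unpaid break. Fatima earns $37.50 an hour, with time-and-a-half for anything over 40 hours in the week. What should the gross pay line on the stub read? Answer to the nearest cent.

Tue: 5:07 AM–4:02 PM = 10 h 55 min; less 45 min break → 10 h 10 min
Wed: 6:49 AM–6:14 PM = 11 h 25 min; less 45 min break → 10 h 40 min
Thu: 7:27 AM–6:10 PM = 10 h 43 min; less 45 min break → 9 h 58 min
Fri: 11:00 AM–7:23 PM = 8 h 23 min; less 45 min break → 7 h 38 min
Sat: 5:36 AM–4:54 PM = 11 h 18 min; less 45 min break → 10 h 33 min
Sun: 9:55 AM–8:01 PM = 10 h 6 min; less 45 min break → 9 h 21 min
Total worked: 58 h 20 min = 3500 min.
Regular 40 h 0 min = 2400 min at $37.50/h; overtime 18 h 20 min = 1100 min at $56.25/h.
Pay = (2400 × $37.50 + 1100 × $56.25) ÷ 60 = $2531.25.

$2531.25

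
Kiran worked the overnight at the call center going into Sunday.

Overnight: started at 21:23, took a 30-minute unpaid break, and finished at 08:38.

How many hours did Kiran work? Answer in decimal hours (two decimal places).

Overnight: 21:23 → midnight = 2 h 37 min; midnight → 08:38 = 8 h 38 min; span 11 h 15 min; less 30 min break → 10 h 45 min

10.75 hours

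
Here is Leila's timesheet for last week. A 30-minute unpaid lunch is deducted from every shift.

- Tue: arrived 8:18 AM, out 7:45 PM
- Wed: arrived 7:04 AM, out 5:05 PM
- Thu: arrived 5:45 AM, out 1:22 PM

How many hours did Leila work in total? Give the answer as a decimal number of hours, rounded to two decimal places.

Tue: 8:18 AM–7:45 PM = 11 h 27 min; less 30 min break → 10 h 57 min
Wed: 7:04 AM–5:05 PM = 10 h 1 min; less 30 min break → 9 h 31 min
Thu: 5:45 AM–1:22 PM = 7 h 37 min; less 30 min break → 7 h 7 min
Total: 10 h 57 min + 9 h 31 min + 7 h 7 min = 27 h 35 min.

27.58 hours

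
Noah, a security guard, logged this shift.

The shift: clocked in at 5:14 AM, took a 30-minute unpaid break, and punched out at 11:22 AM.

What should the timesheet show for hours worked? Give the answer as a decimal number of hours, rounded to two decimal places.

5.63 hours

The shift: 5:14 AM–11:22 AM = 6 h 8 min; less 30 min break → 5 h 38 min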